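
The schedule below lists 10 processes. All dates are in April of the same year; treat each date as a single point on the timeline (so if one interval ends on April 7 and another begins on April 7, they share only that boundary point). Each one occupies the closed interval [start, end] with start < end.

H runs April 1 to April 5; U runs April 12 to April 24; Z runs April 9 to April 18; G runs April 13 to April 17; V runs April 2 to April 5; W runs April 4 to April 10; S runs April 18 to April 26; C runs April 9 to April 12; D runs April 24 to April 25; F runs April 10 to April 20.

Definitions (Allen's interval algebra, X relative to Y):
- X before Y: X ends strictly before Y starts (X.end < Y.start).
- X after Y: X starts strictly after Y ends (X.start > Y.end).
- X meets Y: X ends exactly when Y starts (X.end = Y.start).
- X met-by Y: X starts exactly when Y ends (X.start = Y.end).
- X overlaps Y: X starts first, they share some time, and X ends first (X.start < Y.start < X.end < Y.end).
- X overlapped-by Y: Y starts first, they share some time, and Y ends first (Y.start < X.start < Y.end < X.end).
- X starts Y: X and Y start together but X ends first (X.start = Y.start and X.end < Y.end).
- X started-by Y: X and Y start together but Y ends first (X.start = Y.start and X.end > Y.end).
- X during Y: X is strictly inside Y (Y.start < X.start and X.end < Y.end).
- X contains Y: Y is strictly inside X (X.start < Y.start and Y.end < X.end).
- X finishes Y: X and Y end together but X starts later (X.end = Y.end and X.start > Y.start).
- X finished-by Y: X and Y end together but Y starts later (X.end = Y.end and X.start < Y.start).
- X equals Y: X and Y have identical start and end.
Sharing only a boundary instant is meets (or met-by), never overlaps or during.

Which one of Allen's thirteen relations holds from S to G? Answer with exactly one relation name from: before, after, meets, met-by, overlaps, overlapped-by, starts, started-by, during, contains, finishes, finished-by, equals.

S = [April 18, April 26]; G = [April 13, April 17].
Compare endpoints: S.start > G.start, S.start > G.end, S.end > G.start, S.end > G.end.
That pattern is 'after'.

after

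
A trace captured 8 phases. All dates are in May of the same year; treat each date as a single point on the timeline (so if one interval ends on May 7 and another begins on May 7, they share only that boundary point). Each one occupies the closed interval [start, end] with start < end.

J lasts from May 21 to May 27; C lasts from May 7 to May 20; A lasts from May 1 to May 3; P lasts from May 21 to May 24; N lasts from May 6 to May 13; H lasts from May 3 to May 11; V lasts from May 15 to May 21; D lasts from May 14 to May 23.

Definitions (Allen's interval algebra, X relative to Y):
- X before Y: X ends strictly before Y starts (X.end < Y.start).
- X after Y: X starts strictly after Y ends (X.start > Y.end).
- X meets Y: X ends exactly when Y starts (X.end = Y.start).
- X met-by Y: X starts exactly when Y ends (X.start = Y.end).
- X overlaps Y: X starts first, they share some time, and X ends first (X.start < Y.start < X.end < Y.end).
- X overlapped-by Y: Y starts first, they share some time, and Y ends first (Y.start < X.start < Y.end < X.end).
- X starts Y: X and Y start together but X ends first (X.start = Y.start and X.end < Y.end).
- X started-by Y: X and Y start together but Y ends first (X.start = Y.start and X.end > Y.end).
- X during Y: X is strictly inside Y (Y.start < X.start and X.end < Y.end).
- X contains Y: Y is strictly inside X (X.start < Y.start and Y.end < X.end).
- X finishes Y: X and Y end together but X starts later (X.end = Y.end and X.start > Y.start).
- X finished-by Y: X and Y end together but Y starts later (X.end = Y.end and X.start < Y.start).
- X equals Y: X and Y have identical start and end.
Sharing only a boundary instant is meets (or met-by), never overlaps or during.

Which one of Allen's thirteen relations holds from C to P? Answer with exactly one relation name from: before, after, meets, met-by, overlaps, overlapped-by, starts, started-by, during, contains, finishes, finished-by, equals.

C = [May 7, May 20]; P = [May 21, May 24].
Compare endpoints: C.start < P.start, C.start < P.end, C.end < P.start, C.end < P.end.
That pattern is 'before'.

before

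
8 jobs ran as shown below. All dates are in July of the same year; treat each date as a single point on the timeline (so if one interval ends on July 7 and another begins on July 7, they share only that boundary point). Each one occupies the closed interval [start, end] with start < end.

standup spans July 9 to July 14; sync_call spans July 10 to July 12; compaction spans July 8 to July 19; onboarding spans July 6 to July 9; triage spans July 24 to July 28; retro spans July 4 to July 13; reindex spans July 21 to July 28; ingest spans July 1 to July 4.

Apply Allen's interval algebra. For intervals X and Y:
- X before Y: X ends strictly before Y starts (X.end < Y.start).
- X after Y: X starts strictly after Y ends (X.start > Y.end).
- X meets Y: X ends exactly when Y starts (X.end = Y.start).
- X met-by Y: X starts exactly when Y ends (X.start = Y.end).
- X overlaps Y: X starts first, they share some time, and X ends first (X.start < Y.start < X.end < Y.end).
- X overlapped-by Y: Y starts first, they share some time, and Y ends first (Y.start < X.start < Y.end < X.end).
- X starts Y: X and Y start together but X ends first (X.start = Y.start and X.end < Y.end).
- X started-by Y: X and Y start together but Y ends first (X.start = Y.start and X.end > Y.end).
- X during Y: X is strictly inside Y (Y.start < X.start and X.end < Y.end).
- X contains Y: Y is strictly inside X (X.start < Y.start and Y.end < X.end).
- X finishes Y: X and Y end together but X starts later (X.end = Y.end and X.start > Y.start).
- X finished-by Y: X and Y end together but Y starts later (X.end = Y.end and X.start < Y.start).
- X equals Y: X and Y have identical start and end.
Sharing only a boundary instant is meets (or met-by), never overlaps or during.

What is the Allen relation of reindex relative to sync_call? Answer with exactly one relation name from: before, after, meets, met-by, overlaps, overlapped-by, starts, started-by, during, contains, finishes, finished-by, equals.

after

reindex = [July 21, July 28]; sync_call = [July 10, July 12].
Compare endpoints: reindex.start > sync_call.start, reindex.start > sync_call.end, reindex.end > sync_call.start, reindex.end > sync_call.end.
That pattern is 'after'.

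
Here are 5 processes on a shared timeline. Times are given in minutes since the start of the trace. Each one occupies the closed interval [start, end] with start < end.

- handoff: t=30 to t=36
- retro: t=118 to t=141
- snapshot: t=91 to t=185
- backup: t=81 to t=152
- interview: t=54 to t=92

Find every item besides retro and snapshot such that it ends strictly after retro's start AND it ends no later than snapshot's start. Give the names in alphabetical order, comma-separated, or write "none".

none

Conditions: its end is strictly after retro's start (X.end > t=118) AND its end is no later than snapshot's start (X.end <= t=91).
backup: end t=152 > t=118? ✓; end t=152 <= t=91? ✗ → no.
handoff: end t=36 > t=118? ✗; end t=36 <= t=91? ✓ → no.
interview: end t=92 > t=118? ✗; end t=92 <= t=91? ✗ → no.
Result: none.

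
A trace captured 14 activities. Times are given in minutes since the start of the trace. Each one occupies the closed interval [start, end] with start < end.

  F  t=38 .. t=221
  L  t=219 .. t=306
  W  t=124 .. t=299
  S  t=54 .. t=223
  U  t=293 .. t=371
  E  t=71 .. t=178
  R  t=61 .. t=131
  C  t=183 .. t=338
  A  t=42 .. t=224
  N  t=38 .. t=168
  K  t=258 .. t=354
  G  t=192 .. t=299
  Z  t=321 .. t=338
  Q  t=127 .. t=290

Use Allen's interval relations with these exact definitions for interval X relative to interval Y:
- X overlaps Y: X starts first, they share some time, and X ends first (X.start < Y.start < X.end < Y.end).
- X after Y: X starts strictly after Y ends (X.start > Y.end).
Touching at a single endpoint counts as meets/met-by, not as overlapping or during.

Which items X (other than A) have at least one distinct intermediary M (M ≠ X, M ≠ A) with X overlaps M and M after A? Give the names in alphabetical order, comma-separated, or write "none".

C, G, K, L, Q, W

Target A = [t=42, t=224].
Intermediaries M with M after A: K, U, Z.
Via K — items with X overlaps K: C, G, L, Q, W.
Via U — items with X overlaps U: C, G, K, L, W.
Via Z — items with X overlaps Z: none.
Union: C, G, K, L, Q, W.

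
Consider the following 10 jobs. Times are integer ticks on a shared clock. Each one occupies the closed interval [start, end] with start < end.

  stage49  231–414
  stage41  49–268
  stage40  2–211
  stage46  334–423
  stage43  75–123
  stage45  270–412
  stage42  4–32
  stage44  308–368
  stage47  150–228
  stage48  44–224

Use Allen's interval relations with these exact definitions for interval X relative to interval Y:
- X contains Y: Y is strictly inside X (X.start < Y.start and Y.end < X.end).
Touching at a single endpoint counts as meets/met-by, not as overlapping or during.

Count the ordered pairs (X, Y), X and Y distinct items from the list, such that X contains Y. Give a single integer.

Checking all 90 ordered pairs for relation 'contains'; matching pairs in alphabetical order:
(stage40, stage42): stage40 contains stage42 ✓
(stage40, stage43): stage40 contains stage43 ✓
(stage41, stage43): stage41 contains stage43 ✓
(stage41, stage47): stage41 contains stage47 ✓
(stage45, stage44): stage45 contains stage44 ✓
(stage48, stage43): stage48 contains stage43 ✓
(stage49, stage44): stage49 contains stage44 ✓
(stage49, stage45): stage49 contains stage45 ✓
Count: 8.

8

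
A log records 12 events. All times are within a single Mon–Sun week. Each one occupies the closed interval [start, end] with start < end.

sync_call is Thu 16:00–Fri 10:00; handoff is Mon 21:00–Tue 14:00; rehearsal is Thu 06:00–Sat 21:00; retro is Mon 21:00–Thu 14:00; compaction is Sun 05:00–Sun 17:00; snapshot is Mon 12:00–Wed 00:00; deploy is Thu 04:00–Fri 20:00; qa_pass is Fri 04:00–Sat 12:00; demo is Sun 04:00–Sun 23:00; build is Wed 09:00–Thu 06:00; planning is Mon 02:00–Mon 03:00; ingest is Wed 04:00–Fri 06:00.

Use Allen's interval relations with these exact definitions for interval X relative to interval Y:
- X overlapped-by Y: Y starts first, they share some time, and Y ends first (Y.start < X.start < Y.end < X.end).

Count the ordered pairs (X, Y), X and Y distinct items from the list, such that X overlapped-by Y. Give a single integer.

Checking all 132 ordered pairs for relation 'overlapped-by'; matching pairs in alphabetical order:
(deploy, build): deploy overlapped-by build ✓
(deploy, ingest): deploy overlapped-by ingest ✓
(deploy, retro): deploy overlapped-by retro ✓
(ingest, retro): ingest overlapped-by retro ✓
(qa_pass, deploy): qa_pass overlapped-by deploy ✓
(qa_pass, ingest): qa_pass overlapped-by ingest ✓
(qa_pass, sync_call): qa_pass overlapped-by sync_call ✓
(rehearsal, deploy): rehearsal overlapped-by deploy ✓
(rehearsal, ingest): rehearsal overlapped-by ingest ✓
(rehearsal, retro): rehearsal overlapped-by retro ✓
(retro, snapshot): retro overlapped-by snapshot ✓
(sync_call, ingest): sync_call overlapped-by ingest ✓
Count: 12.

12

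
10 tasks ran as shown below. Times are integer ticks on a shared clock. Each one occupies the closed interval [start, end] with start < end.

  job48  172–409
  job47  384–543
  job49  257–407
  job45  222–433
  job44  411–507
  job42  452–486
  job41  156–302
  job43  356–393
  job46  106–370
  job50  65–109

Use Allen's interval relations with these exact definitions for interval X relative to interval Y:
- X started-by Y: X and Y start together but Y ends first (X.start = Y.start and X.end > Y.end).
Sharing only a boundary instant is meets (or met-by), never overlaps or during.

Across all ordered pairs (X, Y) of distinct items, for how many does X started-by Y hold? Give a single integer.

0

Checking all 90 ordered pairs for relation 'started-by'; matching pairs in alphabetical order:
No pair satisfies it.
Count: 0.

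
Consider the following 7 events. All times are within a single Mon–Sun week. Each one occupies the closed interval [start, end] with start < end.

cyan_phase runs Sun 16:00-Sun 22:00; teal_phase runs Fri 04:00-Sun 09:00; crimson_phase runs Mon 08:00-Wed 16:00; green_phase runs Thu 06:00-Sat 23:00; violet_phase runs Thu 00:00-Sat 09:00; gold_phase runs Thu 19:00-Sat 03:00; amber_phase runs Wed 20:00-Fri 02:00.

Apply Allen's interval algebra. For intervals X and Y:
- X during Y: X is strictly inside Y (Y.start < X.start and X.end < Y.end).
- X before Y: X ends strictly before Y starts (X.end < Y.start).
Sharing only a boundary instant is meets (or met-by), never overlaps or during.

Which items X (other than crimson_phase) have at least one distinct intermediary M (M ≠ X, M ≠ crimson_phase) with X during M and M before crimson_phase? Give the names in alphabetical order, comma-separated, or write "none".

none

Target crimson_phase = [Mon 08:00, Wed 16:00].
Intermediaries M with M before crimson_phase: none.
Union: none.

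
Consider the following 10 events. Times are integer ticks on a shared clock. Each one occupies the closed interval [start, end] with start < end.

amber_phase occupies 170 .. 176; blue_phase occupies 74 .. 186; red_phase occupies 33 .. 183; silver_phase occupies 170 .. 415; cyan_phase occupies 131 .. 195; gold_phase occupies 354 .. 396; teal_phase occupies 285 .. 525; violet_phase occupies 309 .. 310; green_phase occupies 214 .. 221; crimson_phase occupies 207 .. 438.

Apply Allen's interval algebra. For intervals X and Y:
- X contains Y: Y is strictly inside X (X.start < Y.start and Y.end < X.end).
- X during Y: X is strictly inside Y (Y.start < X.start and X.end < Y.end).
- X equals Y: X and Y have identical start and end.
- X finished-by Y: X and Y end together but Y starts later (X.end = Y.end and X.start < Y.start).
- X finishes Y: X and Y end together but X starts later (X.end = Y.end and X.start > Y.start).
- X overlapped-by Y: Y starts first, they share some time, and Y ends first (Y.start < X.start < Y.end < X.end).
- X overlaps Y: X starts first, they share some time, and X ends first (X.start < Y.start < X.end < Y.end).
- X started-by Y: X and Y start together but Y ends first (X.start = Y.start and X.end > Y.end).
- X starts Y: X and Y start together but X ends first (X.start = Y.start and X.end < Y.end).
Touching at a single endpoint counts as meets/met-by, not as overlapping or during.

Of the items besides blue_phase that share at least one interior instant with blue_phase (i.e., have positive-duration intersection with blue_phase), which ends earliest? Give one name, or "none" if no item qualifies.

amber_phase

Target blue_phase = [74, 186].
amber_phase [170, 176] → during → candidate.
crimson_phase [207, 438] → after → excluded.
cyan_phase [131, 195] → overlapped-by → candidate.
gold_phase [354, 396] → after → excluded.
green_phase [214, 221] → after → excluded.
red_phase [33, 183] → overlaps → candidate.
silver_phase [170, 415] → overlapped-by → candidate.
teal_phase [285, 525] → after → excluded.
violet_phase [309, 310] → after → excluded.
Among candidates, earliest end is 176 → amber_phase.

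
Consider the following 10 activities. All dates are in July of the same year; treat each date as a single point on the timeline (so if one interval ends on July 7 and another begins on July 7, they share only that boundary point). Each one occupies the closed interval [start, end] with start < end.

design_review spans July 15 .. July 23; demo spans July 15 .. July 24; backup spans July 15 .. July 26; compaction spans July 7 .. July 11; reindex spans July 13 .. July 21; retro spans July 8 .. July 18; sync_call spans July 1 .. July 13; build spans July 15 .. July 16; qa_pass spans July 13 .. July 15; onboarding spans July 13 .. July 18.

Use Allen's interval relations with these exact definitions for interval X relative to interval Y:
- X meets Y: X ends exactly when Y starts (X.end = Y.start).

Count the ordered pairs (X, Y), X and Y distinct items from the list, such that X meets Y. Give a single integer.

Checking all 90 ordered pairs for relation 'meets'; matching pairs in alphabetical order:
(qa_pass, backup): qa_pass meets backup ✓
(qa_pass, build): qa_pass meets build ✓
(qa_pass, demo): qa_pass meets demo ✓
(qa_pass, design_review): qa_pass meets design_review ✓
(sync_call, onboarding): sync_call meets onboarding ✓
(sync_call, qa_pass): sync_call meets qa_pass ✓
(sync_call, reindex): sync_call meets reindex ✓
Count: 7.

7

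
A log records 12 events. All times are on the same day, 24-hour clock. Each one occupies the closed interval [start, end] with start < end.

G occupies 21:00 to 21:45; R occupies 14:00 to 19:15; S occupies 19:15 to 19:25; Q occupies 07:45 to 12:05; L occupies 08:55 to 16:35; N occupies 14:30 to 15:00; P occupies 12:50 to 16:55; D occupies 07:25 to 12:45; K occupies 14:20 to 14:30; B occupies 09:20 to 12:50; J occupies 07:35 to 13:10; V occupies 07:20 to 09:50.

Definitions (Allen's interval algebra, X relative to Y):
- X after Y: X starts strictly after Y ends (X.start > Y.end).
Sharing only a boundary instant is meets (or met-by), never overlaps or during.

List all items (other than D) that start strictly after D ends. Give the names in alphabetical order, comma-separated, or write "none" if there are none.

Target D = [07:25, 12:45].
B [09:20, 12:50] → overlapped-by → no.
G [21:00, 21:45] → after → yes.
J [07:35, 13:10] → overlapped-by → no.
K [14:20, 14:30] → after → yes.
L [08:55, 16:35] → overlapped-by → no.
N [14:30, 15:00] → after → yes.
P [12:50, 16:55] → after → yes.
Q [07:45, 12:05] → during → no.
R [14:00, 19:15] → after → yes.
S [19:15, 19:25] → after → yes.
V [07:20, 09:50] → overlaps → no.
Result: G, K, N, P, R, S.

G, K, N, P, R, S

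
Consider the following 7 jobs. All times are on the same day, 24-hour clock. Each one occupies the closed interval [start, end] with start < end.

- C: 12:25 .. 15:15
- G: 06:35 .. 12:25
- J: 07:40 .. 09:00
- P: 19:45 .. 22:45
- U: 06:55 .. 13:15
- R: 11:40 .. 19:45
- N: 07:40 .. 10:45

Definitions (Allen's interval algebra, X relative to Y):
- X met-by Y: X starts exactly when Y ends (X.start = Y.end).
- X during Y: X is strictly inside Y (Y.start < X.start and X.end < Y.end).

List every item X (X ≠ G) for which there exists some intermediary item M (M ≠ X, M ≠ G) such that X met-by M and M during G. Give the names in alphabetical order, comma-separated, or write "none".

Target G = [06:35, 12:25].
Intermediaries M with M during G: J, N.
Via J — items with X met-by J: none.
Via N — items with X met-by N: none.
Union: none.

none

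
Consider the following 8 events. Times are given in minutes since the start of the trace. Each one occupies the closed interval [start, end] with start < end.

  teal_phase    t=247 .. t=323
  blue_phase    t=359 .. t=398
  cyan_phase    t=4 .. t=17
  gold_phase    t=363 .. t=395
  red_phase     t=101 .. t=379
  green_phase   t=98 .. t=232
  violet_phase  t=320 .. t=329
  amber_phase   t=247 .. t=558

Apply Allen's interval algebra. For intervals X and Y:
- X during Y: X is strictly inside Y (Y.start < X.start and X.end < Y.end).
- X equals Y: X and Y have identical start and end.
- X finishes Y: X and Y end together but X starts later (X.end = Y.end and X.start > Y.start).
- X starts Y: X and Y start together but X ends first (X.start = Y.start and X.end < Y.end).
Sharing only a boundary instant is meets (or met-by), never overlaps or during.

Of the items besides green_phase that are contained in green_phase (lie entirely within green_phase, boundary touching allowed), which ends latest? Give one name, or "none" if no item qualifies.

Target green_phase = [t=98, t=232].
amber_phase [t=247, t=558] → after → excluded.
blue_phase [t=359, t=398] → after → excluded.
cyan_phase [t=4, t=17] → before → excluded.
gold_phase [t=363, t=395] → after → excluded.
red_phase [t=101, t=379] → overlapped-by → excluded.
teal_phase [t=247, t=323] → after → excluded.
violet_phase [t=320, t=329] → after → excluded.
No candidates → none.

none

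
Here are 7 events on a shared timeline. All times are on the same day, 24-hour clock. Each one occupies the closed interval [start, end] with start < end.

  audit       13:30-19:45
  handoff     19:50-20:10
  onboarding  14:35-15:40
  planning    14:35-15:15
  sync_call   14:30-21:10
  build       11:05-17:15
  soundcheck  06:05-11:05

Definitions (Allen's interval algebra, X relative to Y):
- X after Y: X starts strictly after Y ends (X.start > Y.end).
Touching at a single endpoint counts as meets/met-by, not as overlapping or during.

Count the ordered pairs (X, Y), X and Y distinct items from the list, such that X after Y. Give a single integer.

Checking all 42 ordered pairs for relation 'after'; matching pairs in alphabetical order:
(audit, soundcheck): audit after soundcheck ✓
(handoff, audit): handoff after audit ✓
(handoff, build): handoff after build ✓
(handoff, onboarding): handoff after onboarding ✓
(handoff, planning): handoff after planning ✓
(handoff, soundcheck): handoff after soundcheck ✓
(onboarding, soundcheck): onboarding after soundcheck ✓
(planning, soundcheck): planning after soundcheck ✓
(sync_call, soundcheck): sync_call after soundcheck ✓
Count: 9.

9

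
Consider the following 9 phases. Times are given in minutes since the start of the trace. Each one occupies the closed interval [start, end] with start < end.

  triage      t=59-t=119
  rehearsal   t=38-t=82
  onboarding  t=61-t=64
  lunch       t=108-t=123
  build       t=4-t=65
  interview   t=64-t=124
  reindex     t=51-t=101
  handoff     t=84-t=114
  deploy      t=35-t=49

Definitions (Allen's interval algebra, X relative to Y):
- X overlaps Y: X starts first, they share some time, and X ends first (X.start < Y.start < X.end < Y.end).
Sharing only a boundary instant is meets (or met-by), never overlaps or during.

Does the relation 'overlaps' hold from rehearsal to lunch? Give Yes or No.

No

rehearsal = [t=38, t=82], lunch = [t=108, t=123].
Actual relation of rehearsal to lunch: before.
Asked whether 'overlaps' holds → No.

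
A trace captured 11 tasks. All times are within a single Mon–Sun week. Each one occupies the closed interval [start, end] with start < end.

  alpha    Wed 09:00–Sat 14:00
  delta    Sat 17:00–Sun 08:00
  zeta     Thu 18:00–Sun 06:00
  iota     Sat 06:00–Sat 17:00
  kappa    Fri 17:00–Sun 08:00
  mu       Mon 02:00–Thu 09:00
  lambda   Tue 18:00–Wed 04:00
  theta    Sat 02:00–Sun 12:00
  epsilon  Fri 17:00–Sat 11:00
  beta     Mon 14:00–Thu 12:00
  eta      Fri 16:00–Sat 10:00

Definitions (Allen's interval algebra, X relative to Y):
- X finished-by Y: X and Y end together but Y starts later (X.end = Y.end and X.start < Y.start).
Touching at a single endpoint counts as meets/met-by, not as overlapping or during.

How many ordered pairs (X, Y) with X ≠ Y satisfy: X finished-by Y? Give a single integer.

Checking all 110 ordered pairs for relation 'finished-by'; matching pairs in alphabetical order:
(kappa, delta): kappa finished-by delta ✓
Count: 1.

1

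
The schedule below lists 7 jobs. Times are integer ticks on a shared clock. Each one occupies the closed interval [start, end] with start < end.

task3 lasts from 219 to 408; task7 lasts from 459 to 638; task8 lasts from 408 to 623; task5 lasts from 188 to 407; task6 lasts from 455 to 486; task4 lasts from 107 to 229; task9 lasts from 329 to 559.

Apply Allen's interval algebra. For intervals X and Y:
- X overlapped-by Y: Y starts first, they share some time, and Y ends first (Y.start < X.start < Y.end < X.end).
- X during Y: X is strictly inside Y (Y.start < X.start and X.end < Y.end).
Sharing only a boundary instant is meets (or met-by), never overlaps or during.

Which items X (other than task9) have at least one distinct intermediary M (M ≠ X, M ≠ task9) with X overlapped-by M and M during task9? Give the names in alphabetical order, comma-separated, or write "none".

Target task9 = [329, 559].
Intermediaries M with M during task9: task6.
Via task6 — items with X overlapped-by task6: task7.
Union: task7.

task7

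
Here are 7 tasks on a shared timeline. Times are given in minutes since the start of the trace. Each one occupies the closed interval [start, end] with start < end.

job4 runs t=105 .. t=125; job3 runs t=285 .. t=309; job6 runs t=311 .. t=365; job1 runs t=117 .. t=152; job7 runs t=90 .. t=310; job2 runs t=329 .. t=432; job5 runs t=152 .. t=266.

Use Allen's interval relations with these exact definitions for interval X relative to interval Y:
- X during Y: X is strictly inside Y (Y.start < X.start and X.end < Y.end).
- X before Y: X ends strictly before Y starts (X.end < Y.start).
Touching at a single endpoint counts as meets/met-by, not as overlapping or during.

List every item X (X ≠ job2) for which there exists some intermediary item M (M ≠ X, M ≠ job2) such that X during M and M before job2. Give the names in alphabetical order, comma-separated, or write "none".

job1, job3, job4, job5

Target job2 = [t=329, t=432].
Intermediaries M with M before job2: job1, job3, job4, job5, job7.
Via job1 — items with X during job1: none.
Via job3 — items with X during job3: none.
Via job4 — items with X during job4: none.
Via job5 — items with X during job5: none.
Via job7 — items with X during job7: job1, job3, job4, job5.
Union: job1, job3, job4, job5.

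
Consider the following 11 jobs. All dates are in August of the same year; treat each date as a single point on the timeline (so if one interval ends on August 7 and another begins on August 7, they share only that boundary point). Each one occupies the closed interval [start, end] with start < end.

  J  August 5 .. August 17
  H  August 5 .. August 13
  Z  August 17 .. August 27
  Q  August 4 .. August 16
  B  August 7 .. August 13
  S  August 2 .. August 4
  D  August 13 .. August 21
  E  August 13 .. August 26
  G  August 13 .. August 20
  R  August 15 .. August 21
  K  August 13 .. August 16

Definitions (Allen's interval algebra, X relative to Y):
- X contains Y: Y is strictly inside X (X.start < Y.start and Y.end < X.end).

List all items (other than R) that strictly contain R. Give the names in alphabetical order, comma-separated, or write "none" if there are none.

E

Target R = [August 15, August 21].
B [August 7, August 13] → before → no.
D [August 13, August 21] → finished-by → no.
E [August 13, August 26] → contains → yes.
G [August 13, August 20] → overlaps → no.
H [August 5, August 13] → before → no.
J [August 5, August 17] → overlaps → no.
K [August 13, August 16] → overlaps → no.
Q [August 4, August 16] → overlaps → no.
S [August 2, August 4] → before → no.
Z [August 17, August 27] → overlapped-by → no.
Result: E.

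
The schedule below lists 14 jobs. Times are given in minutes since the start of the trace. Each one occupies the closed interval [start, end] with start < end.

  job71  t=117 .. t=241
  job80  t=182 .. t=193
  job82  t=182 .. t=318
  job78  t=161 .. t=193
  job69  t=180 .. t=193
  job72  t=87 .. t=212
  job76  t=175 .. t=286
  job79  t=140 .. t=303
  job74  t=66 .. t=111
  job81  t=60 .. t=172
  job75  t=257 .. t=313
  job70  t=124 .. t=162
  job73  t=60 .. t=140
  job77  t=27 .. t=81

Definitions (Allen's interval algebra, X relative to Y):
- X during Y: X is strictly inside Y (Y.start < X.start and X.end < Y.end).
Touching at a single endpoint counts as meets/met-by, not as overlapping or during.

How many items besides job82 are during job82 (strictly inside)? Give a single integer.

Target job82 = [t=182, t=318].
job69 [t=180, t=193] → overlaps → no.
job70 [t=124, t=162] → before → no.
job71 [t=117, t=241] → overlaps → no.
job72 [t=87, t=212] → overlaps → no.
job73 [t=60, t=140] → before → no.
job74 [t=66, t=111] → before → no.
job75 [t=257, t=313] → during → counts.
job76 [t=175, t=286] → overlaps → no.
job77 [t=27, t=81] → before → no.
job78 [t=161, t=193] → overlaps → no.
job79 [t=140, t=303] → overlaps → no.
job80 [t=182, t=193] → starts → no.
job81 [t=60, t=172] → before → no.
Total: 1.

1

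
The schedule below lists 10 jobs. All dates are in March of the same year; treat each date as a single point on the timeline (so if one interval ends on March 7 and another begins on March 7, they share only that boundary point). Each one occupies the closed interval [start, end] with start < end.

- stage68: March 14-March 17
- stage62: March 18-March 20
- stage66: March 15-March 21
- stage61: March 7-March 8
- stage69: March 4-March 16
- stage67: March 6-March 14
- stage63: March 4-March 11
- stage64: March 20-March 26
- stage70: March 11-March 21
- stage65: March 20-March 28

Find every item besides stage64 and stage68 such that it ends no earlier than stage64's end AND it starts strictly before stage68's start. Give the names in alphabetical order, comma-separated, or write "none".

none

Conditions: its end is no earlier than stage64's end (X.end >= March 26) AND its start is strictly before stage68's start (X.start < March 14).
stage61: end March 8 >= March 26? ✗; start March 7 < March 14? ✓ → no.
stage62: end March 20 >= March 26? ✗; start March 18 < March 14? ✗ → no.
stage63: end March 11 >= March 26? ✗; start March 4 < March 14? ✓ → no.
stage65: end March 28 >= March 26? ✓; start March 20 < March 14? ✗ → no.
stage66: end March 21 >= March 26? ✗; start March 15 < March 14? ✗ → no.
stage67: end March 14 >= March 26? ✗; start March 6 < March 14? ✓ → no.
stage69: end March 16 >= March 26? ✗; start March 4 < March 14? ✓ → no.
stage70: end March 21 >= March 26? ✗; start March 11 < March 14? ✓ → no.
Result: none.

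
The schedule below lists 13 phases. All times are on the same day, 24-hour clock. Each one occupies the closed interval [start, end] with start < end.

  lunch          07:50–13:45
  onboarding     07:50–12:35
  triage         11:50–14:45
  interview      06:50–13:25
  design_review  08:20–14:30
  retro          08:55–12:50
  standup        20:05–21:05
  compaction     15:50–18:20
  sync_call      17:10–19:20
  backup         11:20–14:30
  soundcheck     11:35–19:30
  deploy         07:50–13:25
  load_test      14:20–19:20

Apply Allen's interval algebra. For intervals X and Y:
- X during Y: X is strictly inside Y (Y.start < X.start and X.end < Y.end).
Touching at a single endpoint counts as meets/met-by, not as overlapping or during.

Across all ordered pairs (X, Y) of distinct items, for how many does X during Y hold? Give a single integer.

Checking all 156 ordered pairs for relation 'during'; matching pairs in alphabetical order:
(compaction, load_test): compaction during load_test ✓
(compaction, soundcheck): compaction during soundcheck ✓
(load_test, soundcheck): load_test during soundcheck ✓
(onboarding, interview): onboarding during interview ✓
(retro, deploy): retro during deploy ✓
(retro, design_review): retro during design_review ✓
(retro, interview): retro during interview ✓
(retro, lunch): retro during lunch ✓
(sync_call, soundcheck): sync_call during soundcheck ✓
(triage, soundcheck): triage during soundcheck ✓
Count: 10.

10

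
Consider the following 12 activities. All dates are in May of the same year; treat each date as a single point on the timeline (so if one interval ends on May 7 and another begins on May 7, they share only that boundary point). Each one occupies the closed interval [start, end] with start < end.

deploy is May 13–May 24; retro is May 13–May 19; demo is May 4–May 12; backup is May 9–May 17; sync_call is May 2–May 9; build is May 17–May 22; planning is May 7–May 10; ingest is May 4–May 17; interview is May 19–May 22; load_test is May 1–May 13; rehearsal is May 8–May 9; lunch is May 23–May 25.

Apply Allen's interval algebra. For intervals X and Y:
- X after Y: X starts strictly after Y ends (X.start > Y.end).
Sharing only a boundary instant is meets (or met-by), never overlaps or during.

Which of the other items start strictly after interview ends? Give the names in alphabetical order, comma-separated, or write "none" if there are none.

Target interview = [May 19, May 22].
backup [May 9, May 17] → before → no.
build [May 17, May 22] → finished-by → no.
demo [May 4, May 12] → before → no.
deploy [May 13, May 24] → contains → no.
ingest [May 4, May 17] → before → no.
load_test [May 1, May 13] → before → no.
lunch [May 23, May 25] → after → yes.
planning [May 7, May 10] → before → no.
rehearsal [May 8, May 9] → before → no.
retro [May 13, May 19] → meets → no.
sync_call [May 2, May 9] → before → no.
Result: lunch.

lunch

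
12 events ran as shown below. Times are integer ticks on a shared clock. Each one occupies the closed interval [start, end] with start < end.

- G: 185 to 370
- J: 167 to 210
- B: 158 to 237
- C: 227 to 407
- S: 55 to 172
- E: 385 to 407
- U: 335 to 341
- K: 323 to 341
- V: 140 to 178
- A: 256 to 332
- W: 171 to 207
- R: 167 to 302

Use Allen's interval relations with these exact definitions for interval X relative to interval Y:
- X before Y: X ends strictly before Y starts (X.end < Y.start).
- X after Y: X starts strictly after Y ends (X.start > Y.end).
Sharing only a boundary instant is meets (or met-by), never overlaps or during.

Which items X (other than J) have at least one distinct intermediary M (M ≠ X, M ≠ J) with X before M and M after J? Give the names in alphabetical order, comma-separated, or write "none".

A, B, G, K, R, S, U, V, W

Target J = [167, 210].
Intermediaries M with M after J: A, C, E, K, U.
Via A — items with X before A: B, S, V, W.
Via C — items with X before C: S, V, W.
Via E — items with X before E: A, B, G, K, R, S, U, V, W.
Via K — items with X before K: B, R, S, V, W.
Via U — items with X before U: A, B, R, S, V, W.
Union: A, B, G, K, R, S, U, V, W.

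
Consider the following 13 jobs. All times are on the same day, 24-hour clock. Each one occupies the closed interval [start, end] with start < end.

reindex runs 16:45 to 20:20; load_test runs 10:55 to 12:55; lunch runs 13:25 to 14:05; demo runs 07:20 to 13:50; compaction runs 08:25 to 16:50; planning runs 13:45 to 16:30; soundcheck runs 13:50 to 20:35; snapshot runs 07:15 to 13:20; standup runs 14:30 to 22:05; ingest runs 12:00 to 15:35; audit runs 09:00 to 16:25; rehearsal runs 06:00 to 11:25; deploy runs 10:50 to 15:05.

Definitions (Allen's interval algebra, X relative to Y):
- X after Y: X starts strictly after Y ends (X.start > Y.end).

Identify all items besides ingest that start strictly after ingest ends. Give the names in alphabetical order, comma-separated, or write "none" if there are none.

Target ingest = [12:00, 15:35].
audit [09:00, 16:25] → contains → no.
compaction [08:25, 16:50] → contains → no.
demo [07:20, 13:50] → overlaps → no.
deploy [10:50, 15:05] → overlaps → no.
load_test [10:55, 12:55] → overlaps → no.
lunch [13:25, 14:05] → during → no.
planning [13:45, 16:30] → overlapped-by → no.
rehearsal [06:00, 11:25] → before → no.
reindex [16:45, 20:20] → after → yes.
snapshot [07:15, 13:20] → overlaps → no.
soundcheck [13:50, 20:35] → overlapped-by → no.
standup [14:30, 22:05] → overlapped-by → no.
Result: reindex.

reindex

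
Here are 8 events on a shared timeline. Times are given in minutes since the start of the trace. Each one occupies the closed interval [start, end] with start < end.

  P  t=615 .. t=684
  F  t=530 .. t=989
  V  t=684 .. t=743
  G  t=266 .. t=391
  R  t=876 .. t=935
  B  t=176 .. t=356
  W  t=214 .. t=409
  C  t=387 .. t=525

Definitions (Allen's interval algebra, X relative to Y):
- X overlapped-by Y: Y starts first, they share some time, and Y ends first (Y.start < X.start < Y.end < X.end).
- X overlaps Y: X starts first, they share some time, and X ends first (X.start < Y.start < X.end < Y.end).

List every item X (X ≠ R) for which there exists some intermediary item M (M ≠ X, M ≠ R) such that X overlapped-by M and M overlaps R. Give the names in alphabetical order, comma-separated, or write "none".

Target R = [t=876, t=935].
Intermediaries M with M overlaps R: none.
Union: none.

none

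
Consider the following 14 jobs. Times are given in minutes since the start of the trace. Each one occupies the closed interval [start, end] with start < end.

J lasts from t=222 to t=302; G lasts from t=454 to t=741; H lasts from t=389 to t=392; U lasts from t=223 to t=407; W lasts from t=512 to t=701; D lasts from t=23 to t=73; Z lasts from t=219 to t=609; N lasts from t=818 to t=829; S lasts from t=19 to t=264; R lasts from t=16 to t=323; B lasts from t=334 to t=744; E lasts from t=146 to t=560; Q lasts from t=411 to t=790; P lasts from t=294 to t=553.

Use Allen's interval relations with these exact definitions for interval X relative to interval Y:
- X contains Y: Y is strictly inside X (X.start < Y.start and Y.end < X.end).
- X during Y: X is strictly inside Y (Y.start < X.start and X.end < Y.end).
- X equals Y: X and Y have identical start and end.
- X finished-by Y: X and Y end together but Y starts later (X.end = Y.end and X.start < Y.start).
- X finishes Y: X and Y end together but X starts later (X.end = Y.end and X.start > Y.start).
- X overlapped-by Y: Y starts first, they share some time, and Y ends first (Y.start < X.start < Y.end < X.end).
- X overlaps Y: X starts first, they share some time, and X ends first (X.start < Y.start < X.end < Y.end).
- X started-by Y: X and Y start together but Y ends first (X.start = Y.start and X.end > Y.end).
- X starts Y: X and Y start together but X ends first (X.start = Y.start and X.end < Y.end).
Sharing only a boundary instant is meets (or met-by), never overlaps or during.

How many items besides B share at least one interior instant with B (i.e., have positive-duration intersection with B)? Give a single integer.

Target B = [t=334, t=744].
D [t=23, t=73] → before → no.
E [t=146, t=560] → overlaps → counts.
G [t=454, t=741] → during → counts.
H [t=389, t=392] → during → counts.
J [t=222, t=302] → before → no.
N [t=818, t=829] → after → no.
P [t=294, t=553] → overlaps → counts.
Q [t=411, t=790] → overlapped-by → counts.
R [t=16, t=323] → before → no.
S [t=19, t=264] → before → no.
U [t=223, t=407] → overlaps → counts.
W [t=512, t=701] → during → counts.
Z [t=219, t=609] → overlaps → counts.
Total: 8.

8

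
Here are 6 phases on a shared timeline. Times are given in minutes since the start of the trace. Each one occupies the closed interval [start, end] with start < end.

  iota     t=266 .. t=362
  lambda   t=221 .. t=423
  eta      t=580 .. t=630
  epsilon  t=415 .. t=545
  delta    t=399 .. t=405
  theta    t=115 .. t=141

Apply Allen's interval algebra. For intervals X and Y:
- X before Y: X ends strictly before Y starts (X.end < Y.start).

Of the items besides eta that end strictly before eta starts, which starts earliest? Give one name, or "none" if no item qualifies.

Target eta = [t=580, t=630].
delta [t=399, t=405] → before → candidate.
epsilon [t=415, t=545] → before → candidate.
iota [t=266, t=362] → before → candidate.
lambda [t=221, t=423] → before → candidate.
theta [t=115, t=141] → before → candidate.
Among candidates, earliest start is t=115 → theta.

theta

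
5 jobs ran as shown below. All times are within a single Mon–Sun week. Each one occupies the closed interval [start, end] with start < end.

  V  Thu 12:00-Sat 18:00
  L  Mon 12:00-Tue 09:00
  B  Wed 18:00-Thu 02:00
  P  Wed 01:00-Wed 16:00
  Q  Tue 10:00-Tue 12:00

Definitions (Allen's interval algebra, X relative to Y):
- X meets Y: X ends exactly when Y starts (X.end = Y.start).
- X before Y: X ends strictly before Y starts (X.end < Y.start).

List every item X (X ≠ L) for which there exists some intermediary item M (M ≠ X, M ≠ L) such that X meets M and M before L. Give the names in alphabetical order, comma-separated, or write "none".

Target L = [Mon 12:00, Tue 09:00].
Intermediaries M with M before L: none.
Union: none.

none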